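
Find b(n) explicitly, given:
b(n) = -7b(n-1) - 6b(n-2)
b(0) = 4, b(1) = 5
Characteristic equation: x² + 7x + 6 = 0, which factors as (x - (-1))(x - (-6)) = 0.
Roots r₁ = -1, r₂ = -6 (distinct).
General solution: b(n) = A·(-1)^n + B·(-6)^n.
From b(0) = 4: A + B = 4.
From b(1) = 5: -A - 6B = 5.
Solving: A = \frac{29}{5}, B = - \frac{9}{5}.
So b(n) = \frac{29 \left(-1\right)^{n}}{5} - \frac{9 \left(-6\right)^{n}}{5}.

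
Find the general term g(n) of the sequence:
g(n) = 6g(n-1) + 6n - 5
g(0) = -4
First-order linear with linear forcing.
Homogeneous solution: g_h(n) = A·(6)^n.
Try particular g_p(n) = pn + q. Substituting:
  pn + q = 6(p(n-1) + q) + 6n - 5.
Matching the n-coefficient: p = 6p + 6 ⇒ p = - \frac{6}{5}.
Matching constants: q = -6p + 6q - 5 ⇒ q = - \frac{11}{25}.
General: g(n) = A·(6)^n - \frac{6 n}{5} - \frac{11}{25}.
Apply g(0) = -4: A - \frac{11}{25} = -4 ⇒ A = - \frac{89}{25}.
So g(n) = - \frac{89 \cdot 6^{n}}{25} - \frac{6 n}{5} - \frac{11}{25}.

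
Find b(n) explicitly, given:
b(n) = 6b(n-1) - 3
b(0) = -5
First-order linear non-homogeneous.
Homogeneous solution: b_h(n) = A·(6)^n.
Try constant particular solution b_p = K: K = 6K - 3 ⇒ K = \frac{3}{5}.
General: b(n) = A·(6)^n + \frac{3}{5}.
Apply b(0) = -5: A + \frac{3}{5} = -5 ⇒ A = - \frac{28}{5}.
So b(n) = \frac{3}{5} - \frac{28 \cdot 6^{n}}{5}.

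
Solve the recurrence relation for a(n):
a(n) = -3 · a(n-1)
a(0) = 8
Pure geometric recurrence with ratio -3.
By induction a(n) = a(0) · (-3)^n = 8 \left(-3\right)^{n}.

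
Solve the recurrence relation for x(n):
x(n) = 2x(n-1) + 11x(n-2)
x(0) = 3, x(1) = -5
Characteristic equation: x² - 2x - 11 = 0.
Discriminant Δ = (2)² + 4·(11) = 48.
Roots r₁,₂ = (2 ± √48)/2, so r₁ = 1 + 2 \sqrt{3}, r₂ = 1 - 2 \sqrt{3}.
General solution: x(n) = A·r₁^n + B·r₂^n.
From the initial conditions, A + B = 3 and r₁A + r₂B = -5.
Since r₁ - r₂ = √48: A = (-5 - (3)r₂)/√48 = \frac{3}{2} - \frac{2 \sqrt{3}}{3}, and B = 3 - A = \frac{2 \sqrt{3}}{3} + \frac{3}{2}.
So x(n) = \left(\frac{3}{2} - \frac{2 \sqrt{3}}{3}\right)\left(1 + 2 \sqrt{3}\right)^n + \left(\frac{2 \sqrt{3}}{3} + \frac{3}{2}\right)\left(1 - 2 \sqrt{3}\right)^n.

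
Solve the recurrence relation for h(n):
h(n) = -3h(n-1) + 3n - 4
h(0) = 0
First-order linear with linear forcing.
Homogeneous solution: h_h(n) = A·(-3)^n.
Try particular h_p(n) = pn + q. Substituting:
  pn + q = -3(p(n-1) + q) + 3n - 4.
Matching the n-coefficient: p = -3p + 3 ⇒ p = \frac{3}{4}.
Matching constants: q = 3p - 3q - 4 ⇒ q = - \frac{7}{16}.
General: h(n) = A·(-3)^n + \frac{3 n}{4} - \frac{7}{16}.
Apply h(0) = 0: A - \frac{7}{16} = 0 ⇒ A = \frac{7}{16}.
So h(n) = \frac{7 \left(-3\right)^{n}}{16} + \frac{3 n}{4} - \frac{7}{16}.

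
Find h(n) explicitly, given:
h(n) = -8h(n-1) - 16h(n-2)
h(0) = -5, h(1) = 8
Characteristic equation: x² + 8x + 16 = 0, which is (x - (-4))².
Repeated root r = -4.
General solution: h(n) = (A + Bn)·(-4)^n.
From h(0) = -5: A = -5.
From h(1) = 8: (A + B)·(-4) = 8 ⇒ B = 3.
So h(n) = \left(3 n - 5\right) \cdot (-4)^n.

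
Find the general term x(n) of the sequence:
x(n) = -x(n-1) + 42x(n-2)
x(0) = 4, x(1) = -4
Characteristic equation: x² + x - 42 = 0, which factors as (x - (-7))(x - (6)) = 0.
Roots r₁ = -7, r₂ = 6 (distinct).
General solution: x(n) = A·(-7)^n + B·(6)^n.
From x(0) = 4: A + B = 4.
From x(1) = -4: -7A + 6B = -4.
Solving: A = \frac{28}{13}, B = \frac{24}{13}.
So x(n) = \frac{28 \left(-7\right)^{n}}{13} + \frac{24 \cdot 6^{n}}{13}.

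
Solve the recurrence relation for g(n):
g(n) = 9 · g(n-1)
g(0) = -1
Pure geometric recurrence with ratio 9.
By induction g(n) = g(0) · (9)^n = - 9^{n}.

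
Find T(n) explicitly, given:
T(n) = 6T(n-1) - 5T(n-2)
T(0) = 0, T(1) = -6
Characteristic equation: x² - 6x + 5 = 0, which factors as (x - (1))(x - (5)) = 0.
Roots r₁ = 1, r₂ = 5 (distinct).
General solution: T(n) = A·(1)^n + B·(5)^n.
From T(0) = 0: A + B = 0.
From T(1) = -6: A + 5B = -6.
Solving: A = \frac{3}{2}, B = - \frac{3}{2}.
So T(n) = \frac{3}{2} - \frac{3 \cdot 5^{n}}{2}.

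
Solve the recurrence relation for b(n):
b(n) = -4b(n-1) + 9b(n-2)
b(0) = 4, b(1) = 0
Characteristic equation: x² + 4x - 9 = 0.
Discriminant Δ = (-4)² + 4·(9) = 52.
Roots r₁,₂ = (-4 ± √52)/2, so r₁ = -2 + \sqrt{13}, r₂ = - \sqrt{13} - 2.
General solution: b(n) = A·r₁^n + B·r₂^n.
From the initial conditions, A + B = 4 and r₁A + r₂B = 0.
Since r₁ - r₂ = √52: A = (0 - (4)r₂)/√52 = \frac{4 \sqrt{13}}{13} + 2, and B = 4 - A = 2 - \frac{4 \sqrt{13}}{13}.
So b(n) = \left(\frac{4 \sqrt{13}}{13} + 2\right)\left(-2 + \sqrt{13}\right)^n + \left(2 - \frac{4 \sqrt{13}}{13}\right)\left(- \sqrt{13} - 2\right)^n.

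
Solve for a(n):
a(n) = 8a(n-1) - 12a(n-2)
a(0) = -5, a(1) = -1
Characteristic equation: x² - 8x + 12 = 0, which factors as (x - (2))(x - (6)) = 0.
Roots r₁ = 2, r₂ = 6 (distinct).
General solution: a(n) = A·(2)^n + B·(6)^n.
From a(0) = -5: A + B = -5.
From a(1) = -1: 2A + 6B = -1.
Solving: A = - \frac{29}{4}, B = \frac{9}{4}.
So a(n) = - \frac{29 \cdot 2^{n}}{4} + \frac{9 \cdot 6^{n}}{4}.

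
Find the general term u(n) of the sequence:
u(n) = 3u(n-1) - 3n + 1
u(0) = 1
First-order linear with linear forcing.
Homogeneous solution: u_h(n) = A·(3)^n.
Try particular u_p(n) = pn + q. Substituting:
  pn + q = 3(p(n-1) + q) - 3n + 1.
Matching the n-coefficient: p = 3p - 3 ⇒ p = \frac{3}{2}.
Matching constants: q = -3p + 3q + 1 ⇒ q = \frac{7}{4}.
General: u(n) = A·(3)^n + \frac{3 n}{2} + \frac{7}{4}.
Apply u(0) = 1: A + \frac{7}{4} = 1 ⇒ A = - \frac{3}{4}.
So u(n) = - \frac{3 \cdot 3^{n}}{4} + \frac{3 n}{2} + \frac{7}{4}.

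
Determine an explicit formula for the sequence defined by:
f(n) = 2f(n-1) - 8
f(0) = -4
First-order linear non-homogeneous.
Homogeneous solution: f_h(n) = A·(2)^n.
Try constant particular solution f_p = K: K = 2K - 8 ⇒ K = 8.
General: f(n) = A·(2)^n + 8.
Apply f(0) = -4: A + 8 = -4 ⇒ A = -12.
So f(n) = 8 - 12 \cdot 2^{n}.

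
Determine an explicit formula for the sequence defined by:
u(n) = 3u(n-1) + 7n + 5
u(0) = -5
First-order linear with linear forcing.
Homogeneous solution: u_h(n) = A·(3)^n.
Try particular u_p(n) = pn + q. Substituting:
  pn + q = 3(p(n-1) + q) + 7n + 5.
Matching the n-coefficient: p = 3p + 7 ⇒ p = - \frac{7}{2}.
Matching constants: q = -3p + 3q + 5 ⇒ q = - \frac{31}{4}.
General: u(n) = A·(3)^n - \frac{7 n}{2} - \frac{31}{4}.
Apply u(0) = -5: A - \frac{31}{4} = -5 ⇒ A = \frac{11}{4}.
So u(n) = \frac{11 \cdot 3^{n}}{4} - \frac{7 n}{2} - \frac{31}{4}.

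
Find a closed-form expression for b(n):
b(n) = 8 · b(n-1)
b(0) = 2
Pure geometric recurrence with ratio 8.
By induction b(n) = b(0) · (8)^n = 2 \cdot 8^{n}.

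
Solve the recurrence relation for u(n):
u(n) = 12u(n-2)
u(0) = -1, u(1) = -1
Characteristic equation: x² - 12 = 0.
Discriminant Δ = (0)² + 4·(12) = 48.
Roots r₁,₂ = (0 ± √48)/2, so r₁ = 2 \sqrt{3}, r₂ = - 2 \sqrt{3}.
General solution: u(n) = A·r₁^n + B·r₂^n.
From the initial conditions, A + B = -1 and r₁A + r₂B = -1.
Since r₁ - r₂ = √48: A = (-1 - (-1)r₂)/√48 = - \frac{1}{2} - \frac{\sqrt{3}}{12}, and B = -1 - A = - \frac{1}{2} + \frac{\sqrt{3}}{12}.
So u(n) = \left(- \frac{1}{2} - \frac{\sqrt{3}}{12}\right)\left(2 \sqrt{3}\right)^n + \left(- \frac{1}{2} + \frac{\sqrt{3}}{12}\right)\left(- 2 \sqrt{3}\right)^n.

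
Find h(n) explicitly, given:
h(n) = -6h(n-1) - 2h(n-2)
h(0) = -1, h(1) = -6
Characteristic equation: x² + 6x + 2 = 0.
Discriminant Δ = (-6)² + 4·(-2) = 28.
Roots r₁,₂ = (-6 ± √28)/2, so r₁ = -3 + \sqrt{7}, r₂ = -3 - \sqrt{7}.
General solution: h(n) = A·r₁^n + B·r₂^n.
From the initial conditions, A + B = -1 and r₁A + r₂B = -6.
Since r₁ - r₂ = √28: A = (-6 - (-1)r₂)/√28 = - \frac{9 \sqrt{7}}{14} - \frac{1}{2}, and B = -1 - A = - \frac{1}{2} + \frac{9 \sqrt{7}}{14}.
So h(n) = \left(- \frac{9 \sqrt{7}}{14} - \frac{1}{2}\right)\left(-3 + \sqrt{7}\right)^n + \left(- \frac{1}{2} + \frac{9 \sqrt{7}}{14}\right)\left(-3 - \sqrt{7}\right)^n.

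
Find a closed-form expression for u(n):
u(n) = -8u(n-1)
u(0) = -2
This is a homogeneous first-order recurrence with ratio -8.
By induction u(n) = u(0) · (-8)^n = - 2 \left(-8\right)^{n}.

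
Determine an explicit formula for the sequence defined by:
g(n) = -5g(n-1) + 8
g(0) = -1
First-order linear non-homogeneous.
Homogeneous solution: g_h(n) = A·(-5)^n.
Try constant particular solution g_p = K: K = -5K + 8 ⇒ K = \frac{4}{3}.
General: g(n) = A·(-5)^n + \frac{4}{3}.
Apply g(0) = -1: A + \frac{4}{3} = -1 ⇒ A = - \frac{7}{3}.
So g(n) = \frac{4}{3} - \frac{7 \left(-5\right)^{n}}{3}.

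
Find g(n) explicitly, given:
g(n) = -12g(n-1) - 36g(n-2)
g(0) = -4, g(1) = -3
Characteristic equation: x² + 12x + 36 = 0, which is (x - (-6))².
Repeated root r = -6.
General solution: g(n) = (A + Bn)·(-6)^n.
From g(0) = -4: A = -4.
From g(1) = -3: (A + B)·(-6) = -3 ⇒ B = \frac{9}{2}.
So g(n) = \left(\frac{9 n}{2} - 4\right) \cdot (-6)^n.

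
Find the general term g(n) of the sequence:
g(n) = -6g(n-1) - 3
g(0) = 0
First-order linear non-homogeneous.
Homogeneous solution: g_h(n) = A·(-6)^n.
Try constant particular solution g_p = K: K = -6K - 3 ⇒ K = - \frac{3}{7}.
General: g(n) = A·(-6)^n - \frac{3}{7}.
Apply g(0) = 0: A - \frac{3}{7} = 0 ⇒ A = \frac{3}{7}.
So g(n) = \frac{3 \left(-6\right)^{n}}{7} - \frac{3}{7}.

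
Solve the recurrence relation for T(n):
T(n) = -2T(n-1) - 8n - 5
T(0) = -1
First-order linear with linear forcing.
Homogeneous solution: T_h(n) = A·(-2)^n.
Try particular T_p(n) = pn + q. Substituting:
  pn + q = -2(p(n-1) + q) - 8n - 5.
Matching the n-coefficient: p = -2p - 8 ⇒ p = - \frac{8}{3}.
Matching constants: q = 2p - 2q - 5 ⇒ q = - \frac{31}{9}.
General: T(n) = A·(-2)^n - \frac{8 n}{3} - \frac{31}{9}.
Apply T(0) = -1: A - \frac{31}{9} = -1 ⇒ A = \frac{22}{9}.
So T(n) = \frac{22 \left(-2\right)^{n}}{9} - \frac{8 n}{3} - \frac{31}{9}.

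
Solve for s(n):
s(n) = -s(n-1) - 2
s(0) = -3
First-order linear non-homogeneous.
Homogeneous solution: s_h(n) = A·(-1)^n.
Try constant particular solution s_p = K: K = -K - 2 ⇒ K = -1.
General: s(n) = A·(-1)^n - 1.
Apply s(0) = -3: A - 1 = -3 ⇒ A = -2.
So s(n) = - 2 \left(-1\right)^{n} - 1.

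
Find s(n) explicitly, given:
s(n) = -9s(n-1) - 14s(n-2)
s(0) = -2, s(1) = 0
Characteristic equation: x² + 9x + 14 = 0, which factors as (x - (-2))(x - (-7)) = 0.
Roots r₁ = -2, r₂ = -7 (distinct).
General solution: s(n) = A·(-2)^n + B·(-7)^n.
From s(0) = -2: A + B = -2.
From s(1) = 0: -2A - 7B = 0.
Solving: A = - \frac{14}{5}, B = \frac{4}{5}.
So s(n) = - \frac{14 \left(-2\right)^{n}}{5} + \frac{4 \left(-7\right)^{n}}{5}.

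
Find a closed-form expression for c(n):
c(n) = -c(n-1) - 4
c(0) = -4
First-order linear non-homogeneous.
Homogeneous solution: c_h(n) = A·(-1)^n.
Try constant particular solution c_p = K: K = -K - 4 ⇒ K = -2.
General: c(n) = A·(-1)^n - 2.
Apply c(0) = -4: A - 2 = -4 ⇒ A = -2.
So c(n) = - 2 \left(-1\right)^{n} - 2.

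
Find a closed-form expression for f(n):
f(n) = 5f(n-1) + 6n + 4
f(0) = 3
First-order linear with linear forcing.
Homogeneous solution: f_h(n) = A·(5)^n.
Try particular f_p(n) = pn + q. Substituting:
  pn + q = 5(p(n-1) + q) + 6n + 4.
Matching the n-coefficient: p = 5p + 6 ⇒ p = - \frac{3}{2}.
Matching constants: q = -5p + 5q + 4 ⇒ q = - \frac{23}{8}.
General: f(n) = A·(5)^n - \frac{3 n}{2} - \frac{23}{8}.
Apply f(0) = 3: A - \frac{23}{8} = 3 ⇒ A = \frac{47}{8}.
So f(n) = \frac{47 \cdot 5^{n}}{8} - \frac{3 n}{2} - \frac{23}{8}.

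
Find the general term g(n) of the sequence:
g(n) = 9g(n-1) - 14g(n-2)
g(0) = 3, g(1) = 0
Characteristic equation: x² - 9x + 14 = 0, which factors as (x - (7))(x - (2)) = 0.
Roots r₁ = 7, r₂ = 2 (distinct).
General solution: g(n) = A·(7)^n + B·(2)^n.
From g(0) = 3: A + B = 3.
From g(1) = 0: 7A + 2B = 0.
Solving: A = - \frac{6}{5}, B = \frac{21}{5}.
So g(n) = \frac{21 \cdot 2^{n}}{5} - \frac{6 \cdot 7^{n}}{5}.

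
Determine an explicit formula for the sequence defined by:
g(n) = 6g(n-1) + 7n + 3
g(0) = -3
First-order linear with linear forcing.
Homogeneous solution: g_h(n) = A·(6)^n.
Try particular g_p(n) = pn + q. Substituting:
  pn + q = 6(p(n-1) + q) + 7n + 3.
Matching the n-coefficient: p = 6p + 7 ⇒ p = - \frac{7}{5}.
Matching constants: q = -6p + 6q + 3 ⇒ q = - \frac{57}{25}.
General: g(n) = A·(6)^n - \frac{7 n}{5} - \frac{57}{25}.
Apply g(0) = -3: A - \frac{57}{25} = -3 ⇒ A = - \frac{18}{25}.
So g(n) = - \frac{18 \cdot 6^{n}}{25} - \frac{7 n}{5} - \frac{57}{25}.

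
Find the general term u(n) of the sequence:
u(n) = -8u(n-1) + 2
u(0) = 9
First-order linear non-homogeneous.
Homogeneous solution: u_h(n) = A·(-8)^n.
Try constant particular solution u_p = K: K = -8K + 2 ⇒ K = \frac{2}{9}.
General: u(n) = A·(-8)^n + \frac{2}{9}.
Apply u(0) = 9: A + \frac{2}{9} = 9 ⇒ A = \frac{79}{9}.
So u(n) = \frac{79 \left(-8\right)^{n}}{9} + \frac{2}{9}.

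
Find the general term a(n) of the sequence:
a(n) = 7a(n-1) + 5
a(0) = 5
First-order linear non-homogeneous.
Homogeneous solution: a_h(n) = A·(7)^n.
Try constant particular solution a_p = K: K = 7K + 5 ⇒ K = - \frac{5}{6}.
General: a(n) = A·(7)^n - \frac{5}{6}.
Apply a(0) = 5: A - \frac{5}{6} = 5 ⇒ A = \frac{35}{6}.
So a(n) = \frac{35 \cdot 7^{n}}{6} - \frac{5}{6}.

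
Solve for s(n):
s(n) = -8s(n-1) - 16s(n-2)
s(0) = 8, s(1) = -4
Characteristic equation: x² + 8x + 16 = 0, which is (x - (-4))².
Repeated root r = -4.
General solution: s(n) = (A + Bn)·(-4)^n.
From s(0) = 8: A = 8.
From s(1) = -4: (A + B)·(-4) = -4 ⇒ B = -7.
So s(n) = \left(8 - 7 n\right) \cdot (-4)^n.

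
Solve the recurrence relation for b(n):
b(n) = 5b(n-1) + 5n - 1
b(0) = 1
First-order linear with linear forcing.
Homogeneous solution: b_h(n) = A·(5)^n.
Try particular b_p(n) = pn + q. Substituting:
  pn + q = 5(p(n-1) + q) + 5n - 1.
Matching the n-coefficient: p = 5p + 5 ⇒ p = - \frac{5}{4}.
Matching constants: q = -5p + 5q - 1 ⇒ q = - \frac{21}{16}.
General: b(n) = A·(5)^n - \frac{5 n}{4} - \frac{21}{16}.
Apply b(0) = 1: A - \frac{21}{16} = 1 ⇒ A = \frac{37}{16}.
So b(n) = \frac{37 \cdot 5^{n}}{16} - \frac{5 n}{4} - \frac{21}{16}.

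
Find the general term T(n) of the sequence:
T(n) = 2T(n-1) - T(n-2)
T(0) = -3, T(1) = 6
Characteristic equation: x² - 2x + 1 = 0, which is (x - (1))².
Repeated root r = 1.
General solution: T(n) = (A + Bn)·(1)^n.
From T(0) = -3: A = -3.
From T(1) = 6: (A + B)·(1) = 6 ⇒ B = 9.
So T(n) = \left(9 n - 3\right) \cdot (1)^n.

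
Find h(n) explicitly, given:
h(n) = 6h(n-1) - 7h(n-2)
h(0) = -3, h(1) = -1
Characteristic equation: x² - 6x + 7 = 0.
Discriminant Δ = (6)² + 4·(-7) = 8.
Roots r₁,₂ = (6 ± √8)/2, so r₁ = \sqrt{2} + 3, r₂ = 3 - \sqrt{2}.
General solution: h(n) = A·r₁^n + B·r₂^n.
From the initial conditions, A + B = -3 and r₁A + r₂B = -1.
Since r₁ - r₂ = √8: A = (-1 - (-3)r₂)/√8 = - \frac{3}{2} + 2 \sqrt{2}, and B = -3 - A = - 2 \sqrt{2} - \frac{3}{2}.
So h(n) = \left(- \frac{3}{2} + 2 \sqrt{2}\right)\left(\sqrt{2} + 3\right)^n + \left(- 2 \sqrt{2} - \frac{3}{2}\right)\left(3 - \sqrt{2}\right)^n.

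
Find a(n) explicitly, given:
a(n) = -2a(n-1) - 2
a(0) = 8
First-order linear non-homogeneous.
Homogeneous solution: a_h(n) = A·(-2)^n.
Try constant particular solution a_p = K: K = -2K - 2 ⇒ K = - \frac{2}{3}.
General: a(n) = A·(-2)^n - \frac{2}{3}.
Apply a(0) = 8: A - \frac{2}{3} = 8 ⇒ A = \frac{26}{3}.
So a(n) = \frac{26 \left(-2\right)^{n}}{3} - \frac{2}{3}.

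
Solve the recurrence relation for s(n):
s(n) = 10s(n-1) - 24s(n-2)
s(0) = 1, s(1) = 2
Characteristic equation: x² - 10x + 24 = 0, which factors as (x - (4))(x - (6)) = 0.
Roots r₁ = 4, r₂ = 6 (distinct).
General solution: s(n) = A·(4)^n + B·(6)^n.
From s(0) = 1: A + B = 1.
From s(1) = 2: 4A + 6B = 2.
Solving: A = 2, B = -1.
So s(n) = 2 \cdot 4^{n} - 6^{n}.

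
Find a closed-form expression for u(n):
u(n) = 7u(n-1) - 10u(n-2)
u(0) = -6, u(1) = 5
Characteristic equation: x² - 7x + 10 = 0, which factors as (x - (2))(x - (5)) = 0.
Roots r₁ = 2, r₂ = 5 (distinct).
General solution: u(n) = A·(2)^n + B·(5)^n.
From u(0) = -6: A + B = -6.
From u(1) = 5: 2A + 5B = 5.
Solving: A = - \frac{35}{3}, B = \frac{17}{3}.
So u(n) = - \frac{35 \cdot 2^{n}}{3} + \frac{17 \cdot 5^{n}}{3}.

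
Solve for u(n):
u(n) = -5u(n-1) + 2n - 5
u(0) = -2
First-order linear with linear forcing.
Homogeneous solution: u_h(n) = A·(-5)^n.
Try particular u_p(n) = pn + q. Substituting:
  pn + q = -5(p(n-1) + q) + 2n - 5.
Matching the n-coefficient: p = -5p + 2 ⇒ p = \frac{1}{3}.
Matching constants: q = 5p - 5q - 5 ⇒ q = - \frac{5}{9}.
General: u(n) = A·(-5)^n + \frac{n}{3} - \frac{5}{9}.
Apply u(0) = -2: A - \frac{5}{9} = -2 ⇒ A = - \frac{13}{9}.
So u(n) = - \frac{13 \left(-5\right)^{n}}{9} + \frac{n}{3} - \frac{5}{9}.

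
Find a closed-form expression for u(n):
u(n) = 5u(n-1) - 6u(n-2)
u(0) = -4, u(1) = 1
Characteristic equation: x² - 5x + 6 = 0, which factors as (x - (2))(x - (3)) = 0.
Roots r₁ = 2, r₂ = 3 (distinct).
General solution: u(n) = A·(2)^n + B·(3)^n.
From u(0) = -4: A + B = -4.
From u(1) = 1: 2A + 3B = 1.
Solving: A = -13, B = 9.
So u(n) = - 13 \cdot 2^{n} + 9 \cdot 3^{n}.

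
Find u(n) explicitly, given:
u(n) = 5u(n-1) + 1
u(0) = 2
First-order linear non-homogeneous.
Homogeneous solution: u_h(n) = A·(5)^n.
Try constant particular solution u_p = K: K = 5K + 1 ⇒ K = - \frac{1}{4}.
General: u(n) = A·(5)^n - \frac{1}{4}.
Apply u(0) = 2: A - \frac{1}{4} = 2 ⇒ A = \frac{9}{4}.
So u(n) = \frac{9 \cdot 5^{n}}{4} - \frac{1}{4}.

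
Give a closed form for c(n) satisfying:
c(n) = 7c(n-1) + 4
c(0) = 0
First-order linear non-homogeneous.
Homogeneous solution: c_h(n) = A·(7)^n.
Try constant particular solution c_p = K: K = 7K + 4 ⇒ K = - \frac{2}{3}.
General: c(n) = A·(7)^n - \frac{2}{3}.
Apply c(0) = 0: A - \frac{2}{3} = 0 ⇒ A = \frac{2}{3}.
So c(n) = \frac{2 \cdot 7^{n}}{3} - \frac{2}{3}.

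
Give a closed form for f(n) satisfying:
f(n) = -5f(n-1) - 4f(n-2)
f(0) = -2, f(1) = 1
Characteristic equation: x² + 5x + 4 = 0, which factors as (x - (-4))(x - (-1)) = 0.
Roots r₁ = -4, r₂ = -1 (distinct).
General solution: f(n) = A·(-4)^n + B·(-1)^n.
From f(0) = -2: A + B = -2.
From f(1) = 1: -4A - B = 1.
Solving: A = \frac{1}{3}, B = - \frac{7}{3}.
So f(n) = - \frac{7 \left(-1\right)^{n}}{3} + \frac{\left(-4\right)^{n}}{3}.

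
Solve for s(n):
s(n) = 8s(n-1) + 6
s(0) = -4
First-order linear non-homogeneous.
Homogeneous solution: s_h(n) = A·(8)^n.
Try constant particular solution s_p = K: K = 8K + 6 ⇒ K = - \frac{6}{7}.
General: s(n) = A·(8)^n - \frac{6}{7}.
Apply s(0) = -4: A - \frac{6}{7} = -4 ⇒ A = - \frac{22}{7}.
So s(n) = - \frac{22 \cdot 8^{n}}{7} - \frac{6}{7}.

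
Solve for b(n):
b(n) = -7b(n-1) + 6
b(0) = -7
First-order linear non-homogeneous.
Homogeneous solution: b_h(n) = A·(-7)^n.
Try constant particular solution b_p = K: K = -7K + 6 ⇒ K = \frac{3}{4}.
General: b(n) = A·(-7)^n + \frac{3}{4}.
Apply b(0) = -7: A + \frac{3}{4} = -7 ⇒ A = - \frac{31}{4}.
So b(n) = \frac{3}{4} - \frac{31 \left(-7\right)^{n}}{4}.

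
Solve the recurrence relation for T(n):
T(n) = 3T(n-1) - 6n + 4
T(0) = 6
First-order linear with linear forcing.
Homogeneous solution: T_h(n) = A·(3)^n.
Try particular T_p(n) = pn + q. Substituting:
  pn + q = 3(p(n-1) + q) - 6n + 4.
Matching the n-coefficient: p = 3p - 6 ⇒ p = 3.
Matching constants: q = -3p + 3q + 4 ⇒ q = \frac{5}{2}.
General: T(n) = A·(3)^n + 3 n + \frac{5}{2}.
Apply T(0) = 6: A + \frac{5}{2} = 6 ⇒ A = \frac{7}{2}.
So T(n) = \frac{7 \cdot 3^{n}}{2} + 3 n + \frac{5}{2}.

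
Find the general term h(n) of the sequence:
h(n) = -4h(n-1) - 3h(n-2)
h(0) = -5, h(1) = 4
Characteristic equation: x² + 4x + 3 = 0, which factors as (x - (-3))(x - (-1)) = 0.
Roots r₁ = -3, r₂ = -1 (distinct).
General solution: h(n) = A·(-3)^n + B·(-1)^n.
From h(0) = -5: A + B = -5.
From h(1) = 4: -3A - B = 4.
Solving: A = \frac{1}{2}, B = - \frac{11}{2}.
So h(n) = - \frac{11 \left(-1\right)^{n}}{2} + \frac{\left(-3\right)^{n}}{2}.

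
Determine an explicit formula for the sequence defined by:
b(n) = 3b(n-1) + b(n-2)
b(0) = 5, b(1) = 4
Characteristic equation: x² - 3x - 1 = 0.
Discriminant Δ = (3)² + 4·(1) = 13.
Roots r₁,₂ = (3 ± √13)/2, so r₁ = \frac{3}{2} + \frac{\sqrt{13}}{2}, r₂ = \frac{3}{2} - \frac{\sqrt{13}}{2}.
General solution: b(n) = A·r₁^n + B·r₂^n.
From the initial conditions, A + B = 5 and r₁A + r₂B = 4.
Since r₁ - r₂ = √13: A = (4 - (5)r₂)/√13 = \frac{5}{2} - \frac{7 \sqrt{13}}{26}, and B = 5 - A = \frac{7 \sqrt{13}}{26} + \frac{5}{2}.
So b(n) = \left(\frac{5}{2} - \frac{7 \sqrt{13}}{26}\right)\left(\frac{3}{2} + \frac{\sqrt{13}}{2}\right)^n + \left(\frac{7 \sqrt{13}}{26} + \frac{5}{2}\right)\left(\frac{3}{2} - \frac{\sqrt{13}}{2}\right)^n.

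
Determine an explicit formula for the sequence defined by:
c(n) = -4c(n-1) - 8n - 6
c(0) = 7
First-order linear with linear forcing.
Homogeneous solution: c_h(n) = A·(-4)^n.
Try particular c_p(n) = pn + q. Substituting:
  pn + q = -4(p(n-1) + q) - 8n - 6.
Matching the n-coefficient: p = -4p - 8 ⇒ p = - \frac{8}{5}.
Matching constants: q = 4p - 4q - 6 ⇒ q = - \frac{62}{25}.
General: c(n) = A·(-4)^n - \frac{8 n}{5} - \frac{62}{25}.
Apply c(0) = 7: A - \frac{62}{25} = 7 ⇒ A = \frac{237}{25}.
So c(n) = \frac{237 \left(-4\right)^{n}}{25} - \frac{8 n}{5} - \frac{62}{25}.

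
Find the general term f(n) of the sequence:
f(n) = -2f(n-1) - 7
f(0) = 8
First-order linear non-homogeneous.
Homogeneous solution: f_h(n) = A·(-2)^n.
Try constant particular solution f_p = K: K = -2K - 7 ⇒ K = - \frac{7}{3}.
General: f(n) = A·(-2)^n - \frac{7}{3}.
Apply f(0) = 8: A - \frac{7}{3} = 8 ⇒ A = \frac{31}{3}.
So f(n) = \frac{31 \left(-2\right)^{n}}{3} - \frac{7}{3}.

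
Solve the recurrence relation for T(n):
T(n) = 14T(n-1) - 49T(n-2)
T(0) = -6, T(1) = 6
Characteristic equation: x² - 14x + 49 = 0, which is (x - (7))².
Repeated root r = 7.
General solution: T(n) = (A + Bn)·(7)^n.
From T(0) = -6: A = -6.
From T(1) = 6: (A + B)·(7) = 6 ⇒ B = \frac{48}{7}.
So T(n) = \left(\frac{48 n}{7} - 6\right) \cdot (7)^n.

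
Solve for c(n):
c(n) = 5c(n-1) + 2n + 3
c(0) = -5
First-order linear with linear forcing.
Homogeneous solution: c_h(n) = A·(5)^n.
Try particular c_p(n) = pn + q. Substituting:
  pn + q = 5(p(n-1) + q) + 2n + 3.
Matching the n-coefficient: p = 5p + 2 ⇒ p = - \frac{1}{2}.
Matching constants: q = -5p + 5q + 3 ⇒ q = - \frac{11}{8}.
General: c(n) = A·(5)^n - \frac{n}{2} - \frac{11}{8}.
Apply c(0) = -5: A - \frac{11}{8} = -5 ⇒ A = - \frac{29}{8}.
So c(n) = - \frac{29 \cdot 5^{n}}{8} - \frac{n}{2} - \frac{11}{8}.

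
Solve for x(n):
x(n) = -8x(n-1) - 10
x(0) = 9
First-order linear non-homogeneous.
Homogeneous solution: x_h(n) = A·(-8)^n.
Try constant particular solution x_p = K: K = -8K - 10 ⇒ K = - \frac{10}{9}.
General: x(n) = A·(-8)^n - \frac{10}{9}.
Apply x(0) = 9: A - \frac{10}{9} = 9 ⇒ A = \frac{91}{9}.
So x(n) = \frac{91 \left(-8\right)^{n}}{9} - \frac{10}{9}.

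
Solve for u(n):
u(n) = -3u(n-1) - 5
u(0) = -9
First-order linear non-homogeneous.
Homogeneous solution: u_h(n) = A·(-3)^n.
Try constant particular solution u_p = K: K = -3K - 5 ⇒ K = - \frac{5}{4}.
General: u(n) = A·(-3)^n - \frac{5}{4}.
Apply u(0) = -9: A - \frac{5}{4} = -9 ⇒ A = - \frac{31}{4}.
So u(n) = - \frac{31 \left(-3\right)^{n}}{4} - \frac{5}{4}.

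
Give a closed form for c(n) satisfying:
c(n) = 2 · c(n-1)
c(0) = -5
Pure geometric recurrence with ratio 2.
By induction c(n) = c(0) · (2)^n = - 5 \cdot 2^{n}.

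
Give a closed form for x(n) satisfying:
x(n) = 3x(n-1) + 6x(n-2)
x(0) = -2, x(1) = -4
Characteristic equation: x² - 3x - 6 = 0.
Discriminant Δ = (3)² + 4·(6) = 33.
Roots r₁,₂ = (3 ± √33)/2, so r₁ = \frac{3}{2} + \frac{\sqrt{33}}{2}, r₂ = \frac{3}{2} - \frac{\sqrt{33}}{2}.
General solution: x(n) = A·r₁^n + B·r₂^n.
From the initial conditions, A + B = -2 and r₁A + r₂B = -4.
Since r₁ - r₂ = √33: A = (-4 - (-2)r₂)/√33 = -1 - \frac{\sqrt{33}}{33}, and B = -2 - A = -1 + \frac{\sqrt{33}}{33}.
So x(n) = \left(-1 - \frac{\sqrt{33}}{33}\right)\left(\frac{3}{2} + \frac{\sqrt{33}}{2}\right)^n + \left(-1 + \frac{\sqrt{33}}{33}\right)\left(\frac{3}{2} - \frac{\sqrt{33}}{2}\right)^n.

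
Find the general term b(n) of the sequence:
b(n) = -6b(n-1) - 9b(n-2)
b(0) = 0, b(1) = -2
Characteristic equation: x² + 6x + 9 = 0, which is (x - (-3))².
Repeated root r = -3.
General solution: b(n) = (A + Bn)·(-3)^n.
From b(0) = 0: A = 0.
From b(1) = -2: (A + B)·(-3) = -2 ⇒ B = \frac{2}{3}.
So b(n) = \left(\frac{2 n}{3}\right) \cdot (-3)^n.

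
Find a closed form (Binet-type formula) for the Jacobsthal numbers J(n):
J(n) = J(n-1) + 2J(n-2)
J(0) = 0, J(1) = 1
This is the Jacobsthal sequence.
Characteristic equation: x² - x - 2 = 0; roots r₁ = 2, r₂ = -1.
General: J(n) = A·r₁^n + B·r₂^n. Solving with J(0)=0, J(1)=1 gives A = \frac{1}{3}, B = - \frac{1}{3}.
So J(n) = - \frac{\left(-1\right)^{n}}{3} + \frac{2^{n}}{3}.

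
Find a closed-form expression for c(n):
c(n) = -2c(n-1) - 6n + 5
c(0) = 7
First-order linear with linear forcing.
Homogeneous solution: c_h(n) = A·(-2)^n.
Try particular c_p(n) = pn + q. Substituting:
  pn + q = -2(p(n-1) + q) - 6n + 5.
Matching the n-coefficient: p = -2p - 6 ⇒ p = -2.
Matching constants: q = 2p - 2q + 5 ⇒ q = \frac{1}{3}.
General: c(n) = A·(-2)^n - 2 n + \frac{1}{3}.
Apply c(0) = 7: A + \frac{1}{3} = 7 ⇒ A = \frac{20}{3}.
So c(n) = \frac{20 \left(-2\right)^{n}}{3} - 2 n + \frac{1}{3}.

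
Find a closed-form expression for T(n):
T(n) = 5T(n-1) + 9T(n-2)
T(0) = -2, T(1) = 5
Characteristic equation: x² - 5x - 9 = 0.
Discriminant Δ = (5)² + 4·(9) = 61.
Roots r₁,₂ = (5 ± √61)/2, so r₁ = \frac{5}{2} + \frac{\sqrt{61}}{2}, r₂ = \frac{5}{2} - \frac{\sqrt{61}}{2}.
General solution: T(n) = A·r₁^n + B·r₂^n.
From the initial conditions, A + B = -2 and r₁A + r₂B = 5.
Since r₁ - r₂ = √61: A = (5 - (-2)r₂)/√61 = -1 + \frac{10 \sqrt{61}}{61}, and B = -2 - A = - \frac{10 \sqrt{61}}{61} - 1.
So T(n) = \left(-1 + \frac{10 \sqrt{61}}{61}\right)\left(\frac{5}{2} + \frac{\sqrt{61}}{2}\right)^n + \left(- \frac{10 \sqrt{61}}{61} - 1\right)\left(\frac{5}{2} - \frac{\sqrt{61}}{2}\right)^n.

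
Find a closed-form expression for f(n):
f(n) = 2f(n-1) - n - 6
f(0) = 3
First-order linear with linear forcing.
Homogeneous solution: f_h(n) = A·(2)^n.
Try particular f_p(n) = pn + q. Substituting:
  pn + q = 2(p(n-1) + q) - n - 6.
Matching the n-coefficient: p = 2p - 1 ⇒ p = 1.
Matching constants: q = -2p + 2q - 6 ⇒ q = 8.
General: f(n) = A·(2)^n + n + 8.
Apply f(0) = 3: A + 8 = 3 ⇒ A = -5.
So f(n) = - 5 \cdot 2^{n} + n + 8.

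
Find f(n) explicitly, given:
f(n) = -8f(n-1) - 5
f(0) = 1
First-order linear non-homogeneous.
Homogeneous solution: f_h(n) = A·(-8)^n.
Try constant particular solution f_p = K: K = -8K - 5 ⇒ K = - \frac{5}{9}.
General: f(n) = A·(-8)^n - \frac{5}{9}.
Apply f(0) = 1: A - \frac{5}{9} = 1 ⇒ A = \frac{14}{9}.
So f(n) = \frac{14 \left(-8\right)^{n}}{9} - \frac{5}{9}.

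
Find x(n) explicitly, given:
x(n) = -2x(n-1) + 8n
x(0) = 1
First-order linear with linear forcing.
Homogeneous solution: x_h(n) = A·(-2)^n.
Try particular x_p(n) = pn + q. Substituting:
  pn + q = -2(p(n-1) + q) + 8n.
Matching the n-coefficient: p = -2p + 8 ⇒ p = \frac{8}{3}.
Matching constants: q = 2p - 2q ⇒ q = \frac{16}{9}.
General: x(n) = A·(-2)^n + \frac{8 n}{3} + \frac{16}{9}.
Apply x(0) = 1: A + \frac{16}{9} = 1 ⇒ A = - \frac{7}{9}.
So x(n) = - \frac{7 \left(-2\right)^{n}}{9} + \frac{8 n}{3} + \frac{16}{9}.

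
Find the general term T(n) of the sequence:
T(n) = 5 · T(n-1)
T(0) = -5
Pure geometric recurrence with ratio 5.
By induction T(n) = T(0) · (5)^n = - 5 \cdot 5^{n}.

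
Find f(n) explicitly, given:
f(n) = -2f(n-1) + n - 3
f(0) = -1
First-order linear with linear forcing.
Homogeneous solution: f_h(n) = A·(-2)^n.
Try particular f_p(n) = pn + q. Substituting:
  pn + q = -2(p(n-1) + q) + n - 3.
Matching the n-coefficient: p = -2p + 1 ⇒ p = \frac{1}{3}.
Matching constants: q = 2p - 2q - 3 ⇒ q = - \frac{7}{9}.
General: f(n) = A·(-2)^n + \frac{n}{3} - \frac{7}{9}.
Apply f(0) = -1: A - \frac{7}{9} = -1 ⇒ A = - \frac{2}{9}.
So f(n) = - \frac{2 \left(-2\right)^{n}}{9} + \frac{n}{3} - \frac{7}{9}.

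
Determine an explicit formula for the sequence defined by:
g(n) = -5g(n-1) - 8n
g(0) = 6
First-order linear with linear forcing.
Homogeneous solution: g_h(n) = A·(-5)^n.
Try particular g_p(n) = pn + q. Substituting:
  pn + q = -5(p(n-1) + q) - 8n.
Matching the n-coefficient: p = -5p - 8 ⇒ p = - \frac{4}{3}.
Matching constants: q = 5p - 5q ⇒ q = - \frac{10}{9}.
General: g(n) = A·(-5)^n - \frac{4 n}{3} - \frac{10}{9}.
Apply g(0) = 6: A - \frac{10}{9} = 6 ⇒ A = \frac{64}{9}.
So g(n) = \frac{64 \left(-5\right)^{n}}{9} - \frac{4 n}{3} - \frac{10}{9}.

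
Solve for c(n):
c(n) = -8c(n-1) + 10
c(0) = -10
First-order linear non-homogeneous.
Homogeneous solution: c_h(n) = A·(-8)^n.
Try constant particular solution c_p = K: K = -8K + 10 ⇒ K = \frac{10}{9}.
General: c(n) = A·(-8)^n + \frac{10}{9}.
Apply c(0) = -10: A + \frac{10}{9} = -10 ⇒ A = - \frac{100}{9}.
So c(n) = \frac{10}{9} - \frac{100 \left(-8\right)^{n}}{9}.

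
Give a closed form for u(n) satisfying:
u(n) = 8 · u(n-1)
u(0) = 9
Pure geometric recurrence with ratio 8.
By induction u(n) = u(0) · (8)^n = 9 \cdot 8^{n}.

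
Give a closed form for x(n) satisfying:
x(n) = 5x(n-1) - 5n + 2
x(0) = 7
First-order linear with linear forcing.
Homogeneous solution: x_h(n) = A·(5)^n.
Try particular x_p(n) = pn + q. Substituting:
  pn + q = 5(p(n-1) + q) - 5n + 2.
Matching the n-coefficient: p = 5p - 5 ⇒ p = \frac{5}{4}.
Matching constants: q = -5p + 5q + 2 ⇒ q = \frac{17}{16}.
General: x(n) = A·(5)^n + \frac{5 n}{4} + \frac{17}{16}.
Apply x(0) = 7: A + \frac{17}{16} = 7 ⇒ A = \frac{95}{16}.
So x(n) = \frac{95 \cdot 5^{n}}{16} + \frac{5 n}{4} + \frac{17}{16}.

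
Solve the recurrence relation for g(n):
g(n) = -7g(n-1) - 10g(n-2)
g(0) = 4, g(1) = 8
Characteristic equation: x² + 7x + 10 = 0, which factors as (x - (-5))(x - (-2)) = 0.
Roots r₁ = -5, r₂ = -2 (distinct).
General solution: g(n) = A·(-5)^n + B·(-2)^n.
From g(0) = 4: A + B = 4.
From g(1) = 8: -5A - 2B = 8.
Solving: A = - \frac{16}{3}, B = \frac{28}{3}.
So g(n) = \frac{28 \left(-2\right)^{n}}{3} - \frac{16 \left(-5\right)^{n}}{3}.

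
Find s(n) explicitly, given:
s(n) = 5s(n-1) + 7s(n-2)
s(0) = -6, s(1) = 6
Characteristic equation: x² - 5x - 7 = 0.
Discriminant Δ = (5)² + 4·(7) = 53.
Roots r₁,₂ = (5 ± √53)/2, so r₁ = \frac{5}{2} + \frac{\sqrt{53}}{2}, r₂ = \frac{5}{2} - \frac{\sqrt{53}}{2}.
General solution: s(n) = A·r₁^n + B·r₂^n.
From the initial conditions, A + B = -6 and r₁A + r₂B = 6.
Since r₁ - r₂ = √53: A = (6 - (-6)r₂)/√53 = -3 + \frac{21 \sqrt{53}}{53}, and B = -6 - A = -3 - \frac{21 \sqrt{53}}{53}.
So s(n) = \left(-3 + \frac{21 \sqrt{53}}{53}\right)\left(\frac{5}{2} + \frac{\sqrt{53}}{2}\right)^n + \left(-3 - \frac{21 \sqrt{53}}{53}\right)\left(\frac{5}{2} - \frac{\sqrt{53}}{2}\right)^n.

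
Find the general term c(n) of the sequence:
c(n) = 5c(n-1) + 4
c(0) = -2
First-order linear non-homogeneous.
Homogeneous solution: c_h(n) = A·(5)^n.
Try constant particular solution c_p = K: K = 5K + 4 ⇒ K = -1.
General: c(n) = A·(5)^n - 1.
Apply c(0) = -2: A - 1 = -2 ⇒ A = -1.
So c(n) = - 5^{n} - 1.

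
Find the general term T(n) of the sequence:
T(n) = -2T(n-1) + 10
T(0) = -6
First-order linear non-homogeneous.
Homogeneous solution: T_h(n) = A·(-2)^n.
Try constant particular solution T_p = K: K = -2K + 10 ⇒ K = \frac{10}{3}.
General: T(n) = A·(-2)^n + \frac{10}{3}.
Apply T(0) = -6: A + \frac{10}{3} = -6 ⇒ A = - \frac{28}{3}.
So T(n) = \frac{10}{3} - \frac{28 \left(-2\right)^{n}}{3}.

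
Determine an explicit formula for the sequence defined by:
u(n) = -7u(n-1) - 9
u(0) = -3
First-order linear non-homogeneous.
Homogeneous solution: u_h(n) = A·(-7)^n.
Try constant particular solution u_p = K: K = -7K - 9 ⇒ K = - \frac{9}{8}.
General: u(n) = A·(-7)^n - \frac{9}{8}.
Apply u(0) = -3: A - \frac{9}{8} = -3 ⇒ A = - \frac{15}{8}.
So u(n) = - \frac{15 \left(-7\right)^{n}}{8} - \frac{9}{8}.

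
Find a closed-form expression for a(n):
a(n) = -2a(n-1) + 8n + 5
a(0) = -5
First-order linear with linear forcing.
Homogeneous solution: a_h(n) = A·(-2)^n.
Try particular a_p(n) = pn + q. Substituting:
  pn + q = -2(p(n-1) + q) + 8n + 5.
Matching the n-coefficient: p = -2p + 8 ⇒ p = \frac{8}{3}.
Matching constants: q = 2p - 2q + 5 ⇒ q = \frac{31}{9}.
General: a(n) = A·(-2)^n + \frac{8 n}{3} + \frac{31}{9}.
Apply a(0) = -5: A + \frac{31}{9} = -5 ⇒ A = - \frac{76}{9}.
So a(n) = - \frac{76 \left(-2\right)^{n}}{9} + \frac{8 n}{3} + \frac{31}{9}.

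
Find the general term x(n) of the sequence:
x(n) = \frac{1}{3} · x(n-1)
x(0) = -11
Pure geometric recurrence with ratio \frac{1}{3}.
By induction x(n) = x(0) · (\frac{1}{3})^n = - 11 \cdot 3^{- n}.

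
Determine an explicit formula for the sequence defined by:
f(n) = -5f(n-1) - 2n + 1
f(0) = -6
First-order linear with linear forcing.
Homogeneous solution: f_h(n) = A·(-5)^n.
Try particular f_p(n) = pn + q. Substituting:
  pn + q = -5(p(n-1) + q) - 2n + 1.
Matching the n-coefficient: p = -5p - 2 ⇒ p = - \frac{1}{3}.
Matching constants: q = 5p - 5q + 1 ⇒ q = - \frac{1}{9}.
General: f(n) = A·(-5)^n - \frac{n}{3} - \frac{1}{9}.
Apply f(0) = -6: A - \frac{1}{9} = -6 ⇒ A = - \frac{53}{9}.
So f(n) = - \frac{53 \left(-5\right)^{n}}{9} - \frac{n}{3} - \frac{1}{9}.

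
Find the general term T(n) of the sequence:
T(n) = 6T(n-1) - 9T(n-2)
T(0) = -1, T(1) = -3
Characteristic equation: x² - 6x + 9 = 0, which is (x - (3))².
Repeated root r = 3.
General solution: T(n) = (A + Bn)·(3)^n.
From T(0) = -1: A = -1.
From T(1) = -3: (A + B)·(3) = -3 ⇒ B = 0.
So T(n) = \left(-1\right) \cdot (3)^n.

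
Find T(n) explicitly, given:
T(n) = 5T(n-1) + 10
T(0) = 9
First-order linear non-homogeneous.
Homogeneous solution: T_h(n) = A·(5)^n.
Try constant particular solution T_p = K: K = 5K + 10 ⇒ K = - \frac{5}{2}.
General: T(n) = A·(5)^n - \frac{5}{2}.
Apply T(0) = 9: A - \frac{5}{2} = 9 ⇒ A = \frac{23}{2}.
So T(n) = \frac{23 \cdot 5^{n}}{2} - \frac{5}{2}.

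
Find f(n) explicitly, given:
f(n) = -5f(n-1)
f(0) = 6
This is a homogeneous first-order recurrence with ratio -5.
By induction f(n) = f(0) · (-5)^n = 6 \left(-5\right)^{n}.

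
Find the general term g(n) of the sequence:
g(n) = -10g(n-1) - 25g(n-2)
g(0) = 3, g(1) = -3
Characteristic equation: x² + 10x + 25 = 0, which is (x - (-5))².
Repeated root r = -5.
General solution: g(n) = (A + Bn)·(-5)^n.
From g(0) = 3: A = 3.
From g(1) = -3: (A + B)·(-5) = -3 ⇒ B = - \frac{12}{5}.
So g(n) = \left(3 - \frac{12 n}{5}\right) \cdot (-5)^n.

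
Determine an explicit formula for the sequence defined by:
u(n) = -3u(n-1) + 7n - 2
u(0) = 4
First-order linear with linear forcing.
Homogeneous solution: u_h(n) = A·(-3)^n.
Try particular u_p(n) = pn + q. Substituting:
  pn + q = -3(p(n-1) + q) + 7n - 2.
Matching the n-coefficient: p = -3p + 7 ⇒ p = \frac{7}{4}.
Matching constants: q = 3p - 3q - 2 ⇒ q = \frac{13}{16}.
General: u(n) = A·(-3)^n + \frac{7 n}{4} + \frac{13}{16}.
Apply u(0) = 4: A + \frac{13}{16} = 4 ⇒ A = \frac{51}{16}.
So u(n) = \frac{51 \left(-3\right)^{n}}{16} + \frac{7 n}{4} + \frac{13}{16}.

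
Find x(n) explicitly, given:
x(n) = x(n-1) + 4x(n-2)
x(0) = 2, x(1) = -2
Characteristic equation: x² - x - 4 = 0.
Discriminant Δ = (1)² + 4·(4) = 17.
Roots r₁,₂ = (1 ± √17)/2, so r₁ = \frac{1}{2} + \frac{\sqrt{17}}{2}, r₂ = \frac{1}{2} - \frac{\sqrt{17}}{2}.
General solution: x(n) = A·r₁^n + B·r₂^n.
From the initial conditions, A + B = 2 and r₁A + r₂B = -2.
Since r₁ - r₂ = √17: A = (-2 - (2)r₂)/√17 = 1 - \frac{3 \sqrt{17}}{17}, and B = 2 - A = \frac{3 \sqrt{17}}{17} + 1.
So x(n) = \left(1 - \frac{3 \sqrt{17}}{17}\right)\left(\frac{1}{2} + \frac{\sqrt{17}}{2}\right)^n + \left(\frac{3 \sqrt{17}}{17} + 1\right)\left(\frac{1}{2} - \frac{\sqrt{17}}{2}\right)^n.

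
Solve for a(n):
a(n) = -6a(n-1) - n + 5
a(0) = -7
First-order linear with linear forcing.
Homogeneous solution: a_h(n) = A·(-6)^n.
Try particular a_p(n) = pn + q. Substituting:
  pn + q = -6(p(n-1) + q) - n + 5.
Matching the n-coefficient: p = -6p - 1 ⇒ p = - \frac{1}{7}.
Matching constants: q = 6p - 6q + 5 ⇒ q = \frac{29}{49}.
General: a(n) = A·(-6)^n - \frac{n}{7} + \frac{29}{49}.
Apply a(0) = -7: A + \frac{29}{49} = -7 ⇒ A = - \frac{372}{49}.
So a(n) = - \frac{372 \left(-6\right)^{n}}{49} - \frac{n}{7} + \frac{29}{49}.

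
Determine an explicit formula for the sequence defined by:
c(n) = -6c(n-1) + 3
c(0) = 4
First-order linear non-homogeneous.
Homogeneous solution: c_h(n) = A·(-6)^n.
Try constant particular solution c_p = K: K = -6K + 3 ⇒ K = \frac{3}{7}.
General: c(n) = A·(-6)^n + \frac{3}{7}.
Apply c(0) = 4: A + \frac{3}{7} = 4 ⇒ A = \frac{25}{7}.
So c(n) = \frac{25 \left(-6\right)^{n}}{7} + \frac{3}{7}.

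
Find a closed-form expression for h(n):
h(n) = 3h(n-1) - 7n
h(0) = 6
First-order linear with linear forcing.
Homogeneous solution: h_h(n) = A·(3)^n.
Try particular h_p(n) = pn + q. Substituting:
  pn + q = 3(p(n-1) + q) - 7n.
Matching the n-coefficient: p = 3p - 7 ⇒ p = \frac{7}{2}.
Matching constants: q = -3p + 3q ⇒ q = \frac{21}{4}.
General: h(n) = A·(3)^n + \frac{7 n}{2} + \frac{21}{4}.
Apply h(0) = 6: A + \frac{21}{4} = 6 ⇒ A = \frac{3}{4}.
So h(n) = \frac{3 \cdot 3^{n}}{4} + \frac{7 n}{2} + \frac{21}{4}.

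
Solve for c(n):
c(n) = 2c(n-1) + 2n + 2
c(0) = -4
First-order linear with linear forcing.
Homogeneous solution: c_h(n) = A·(2)^n.
Try particular c_p(n) = pn + q. Substituting:
  pn + q = 2(p(n-1) + q) + 2n + 2.
Matching the n-coefficient: p = 2p + 2 ⇒ p = -2.
Matching constants: q = -2p + 2q + 2 ⇒ q = -6.
General: c(n) = A·(2)^n - 2 n - 6.
Apply c(0) = -4: A - 6 = -4 ⇒ A = 2.
So c(n) = 2 \cdot 2^{n} - 2 n - 6.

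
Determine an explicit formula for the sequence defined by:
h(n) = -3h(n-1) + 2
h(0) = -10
First-order linear non-homogeneous.
Homogeneous solution: h_h(n) = A·(-3)^n.
Try constant particular solution h_p = K: K = -3K + 2 ⇒ K = \frac{1}{2}.
General: h(n) = A·(-3)^n + \frac{1}{2}.
Apply h(0) = -10: A + \frac{1}{2} = -10 ⇒ A = - \frac{21}{2}.
So h(n) = \frac{1}{2} - \frac{21 \left(-3\right)^{n}}{2}.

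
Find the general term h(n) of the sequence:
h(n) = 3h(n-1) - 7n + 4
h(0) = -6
First-order linear with linear forcing.
Homogeneous solution: h_h(n) = A·(3)^n.
Try particular h_p(n) = pn + q. Substituting:
  pn + q = 3(p(n-1) + q) - 7n + 4.
Matching the n-coefficient: p = 3p - 7 ⇒ p = \frac{7}{2}.
Matching constants: q = -3p + 3q + 4 ⇒ q = \frac{13}{4}.
General: h(n) = A·(3)^n + \frac{7 n}{2} + \frac{13}{4}.
Apply h(0) = -6: A + \frac{13}{4} = -6 ⇒ A = - \frac{37}{4}.
So h(n) = - \frac{37 \cdot 3^{n}}{4} + \frac{7 n}{2} + \frac{13}{4}.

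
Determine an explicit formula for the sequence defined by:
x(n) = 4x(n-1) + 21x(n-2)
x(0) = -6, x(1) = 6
Characteristic equation: x² - 4x - 21 = 0, which factors as (x - (7))(x - (-3)) = 0.
Roots r₁ = 7, r₂ = -3 (distinct).
General solution: x(n) = A·(7)^n + B·(-3)^n.
From x(0) = -6: A + B = -6.
From x(1) = 6: 7A - 3B = 6.
Solving: A = - \frac{6}{5}, B = - \frac{24}{5}.
So x(n) = - \frac{24 \left(-3\right)^{n}}{5} - \frac{6 \cdot 7^{n}}{5}.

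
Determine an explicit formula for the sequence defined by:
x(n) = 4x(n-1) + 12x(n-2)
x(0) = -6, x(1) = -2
Characteristic equation: x² - 4x - 12 = 0, which factors as (x - (-2))(x - (6)) = 0.
Roots r₁ = -2, r₂ = 6 (distinct).
General solution: x(n) = A·(-2)^n + B·(6)^n.
From x(0) = -6: A + B = -6.
From x(1) = -2: -2A + 6B = -2.
Solving: A = - \frac{17}{4}, B = - \frac{7}{4}.
So x(n) = - \frac{17 \left(-2\right)^{n}}{4} - \frac{7 \cdot 6^{n}}{4}.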